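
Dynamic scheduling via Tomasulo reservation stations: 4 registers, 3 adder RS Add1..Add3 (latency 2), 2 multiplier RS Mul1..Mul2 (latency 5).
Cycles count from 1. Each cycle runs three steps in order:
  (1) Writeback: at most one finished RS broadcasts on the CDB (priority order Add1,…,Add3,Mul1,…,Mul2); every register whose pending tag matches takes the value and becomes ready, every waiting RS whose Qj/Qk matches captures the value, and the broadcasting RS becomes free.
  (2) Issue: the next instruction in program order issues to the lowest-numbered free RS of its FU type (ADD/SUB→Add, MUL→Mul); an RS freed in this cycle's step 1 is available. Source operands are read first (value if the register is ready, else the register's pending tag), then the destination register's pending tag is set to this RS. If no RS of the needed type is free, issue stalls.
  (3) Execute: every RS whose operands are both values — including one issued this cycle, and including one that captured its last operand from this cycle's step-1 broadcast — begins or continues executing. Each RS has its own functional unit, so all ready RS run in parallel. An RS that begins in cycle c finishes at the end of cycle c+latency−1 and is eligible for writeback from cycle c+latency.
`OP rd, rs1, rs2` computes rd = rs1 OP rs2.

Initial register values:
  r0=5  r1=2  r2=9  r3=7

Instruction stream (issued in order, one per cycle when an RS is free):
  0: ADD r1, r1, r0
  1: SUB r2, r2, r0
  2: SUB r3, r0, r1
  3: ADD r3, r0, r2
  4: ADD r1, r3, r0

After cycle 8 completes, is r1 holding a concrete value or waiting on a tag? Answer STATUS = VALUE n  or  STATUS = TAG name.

STATUS = VALUE 14

  c1: issue ADD r1<-Add1  regs: r0:5,r1:Add1,r2:9,r3:7
  c2: issue SUB r2<-Add2  regs: r0:5,r1:Add1,r2:Add2,r3:7
  c3: CDB Add1=7; issue SUB r3<-Add1  regs: r0:5,r1:7,r2:Add2,r3:Add1
  c4: CDB Add2=4; issue ADD r3<-Add2  regs: r0:5,r1:7,r2:4,r3:Add2
  c5: CDB Add1=-2; issue ADD r1<-Add1  regs: r0:5,r1:Add1,r2:4,r3:Add2
  c6: CDB Add2=9  regs: r0:5,r1:Add1,r2:4,r3:9
  c7: -  regs: r0:5,r1:Add1,r2:4,r3:9
  c8: CDB Add1=14  regs: r0:5,r1:14,r2:4,r3:9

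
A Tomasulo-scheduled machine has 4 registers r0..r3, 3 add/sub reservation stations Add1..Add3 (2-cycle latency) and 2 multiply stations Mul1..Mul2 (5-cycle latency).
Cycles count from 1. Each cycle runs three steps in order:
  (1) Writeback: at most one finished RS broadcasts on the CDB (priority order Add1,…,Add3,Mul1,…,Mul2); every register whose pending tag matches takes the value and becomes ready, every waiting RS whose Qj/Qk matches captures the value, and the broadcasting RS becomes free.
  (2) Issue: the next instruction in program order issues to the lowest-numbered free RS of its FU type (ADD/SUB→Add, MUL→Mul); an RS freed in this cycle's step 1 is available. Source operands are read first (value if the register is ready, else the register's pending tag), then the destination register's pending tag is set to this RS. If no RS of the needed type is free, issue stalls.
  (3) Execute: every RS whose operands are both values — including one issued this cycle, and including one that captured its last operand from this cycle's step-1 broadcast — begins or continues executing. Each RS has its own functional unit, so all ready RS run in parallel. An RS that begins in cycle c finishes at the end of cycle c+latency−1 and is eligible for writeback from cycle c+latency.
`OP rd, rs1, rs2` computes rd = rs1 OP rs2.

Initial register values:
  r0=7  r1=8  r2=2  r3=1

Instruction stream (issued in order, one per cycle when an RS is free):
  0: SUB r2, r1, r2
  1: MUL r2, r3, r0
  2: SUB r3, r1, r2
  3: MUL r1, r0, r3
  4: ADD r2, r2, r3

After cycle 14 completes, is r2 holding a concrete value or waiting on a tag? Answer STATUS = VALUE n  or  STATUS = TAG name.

c1: issue SUB r2<-Add1 | r0:7,r1:8,r2:Add1,r3:1
c2: issue MUL r2<-Mul1 | r0:7,r1:8,r2:Mul1,r3:1
c3: CDB Add1=6; issue SUB r3<-Add1 | r0:7,r1:8,r2:Mul1,r3:Add1
c4: issue MUL r1<-Mul2 | r0:7,r1:Mul2,r2:Mul1,r3:Add1
c5: issue ADD r2<-Add2 | r0:7,r1:Mul2,r2:Add2,r3:Add1
c6: - | r0:7,r1:Mul2,r2:Add2,r3:Add1
c7: CDB Mul1=7 | r0:7,r1:Mul2,r2:Add2,r3:Add1
c8: - | r0:7,r1:Mul2,r2:Add2,r3:Add1
c9: CDB Add1=1 | r0:7,r1:Mul2,r2:Add2,r3:1
c10: - | r0:7,r1:Mul2,r2:Add2,r3:1
c11: CDB Add2=8 | r0:7,r1:Mul2,r2:8,r3:1
c12: - | r0:7,r1:Mul2,r2:8,r3:1
c13: - | r0:7,r1:Mul2,r2:8,r3:1
c14: CDB Mul2=7 | r0:7,r1:7,r2:8,r3:1

STATUS = VALUE 8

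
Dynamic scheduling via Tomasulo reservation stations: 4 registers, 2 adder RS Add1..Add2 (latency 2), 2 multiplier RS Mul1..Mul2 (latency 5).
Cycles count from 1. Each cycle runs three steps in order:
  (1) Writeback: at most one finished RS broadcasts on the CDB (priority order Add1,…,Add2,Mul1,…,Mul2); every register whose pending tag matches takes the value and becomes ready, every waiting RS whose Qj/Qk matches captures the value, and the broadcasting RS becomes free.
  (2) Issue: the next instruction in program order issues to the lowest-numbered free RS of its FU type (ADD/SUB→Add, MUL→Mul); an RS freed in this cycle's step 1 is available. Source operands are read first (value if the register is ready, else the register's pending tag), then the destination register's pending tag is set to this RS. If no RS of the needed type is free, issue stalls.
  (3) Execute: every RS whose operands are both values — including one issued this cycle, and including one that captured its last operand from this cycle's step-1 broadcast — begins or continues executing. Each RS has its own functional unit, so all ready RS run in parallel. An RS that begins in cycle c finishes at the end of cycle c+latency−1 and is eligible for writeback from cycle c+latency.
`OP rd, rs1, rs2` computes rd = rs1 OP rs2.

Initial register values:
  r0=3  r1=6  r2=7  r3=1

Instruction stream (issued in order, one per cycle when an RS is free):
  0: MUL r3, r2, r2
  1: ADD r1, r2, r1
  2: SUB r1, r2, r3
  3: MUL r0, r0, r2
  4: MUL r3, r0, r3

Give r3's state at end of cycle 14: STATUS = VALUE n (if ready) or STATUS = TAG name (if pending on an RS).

c1: issue MUL r3<-Mul1 | r0:3,r1:6,r2:7,r3:Mul1
c2: issue ADD r1<-Add1 | r0:3,r1:Add1,r2:7,r3:Mul1
c3: issue SUB r1<-Add2 | r0:3,r1:Add2,r2:7,r3:Mul1
c4: CDB Add1=13; issue MUL r0<-Mul2 | r0:Mul2,r1:Add2,r2:7,r3:Mul1
c5: stall | r0:Mul2,r1:Add2,r2:7,r3:Mul1
c6: CDB Mul1=49; issue MUL r3<-Mul1 | r0:Mul2,r1:Add2,r2:7,r3:Mul1
c7: - | r0:Mul2,r1:Add2,r2:7,r3:Mul1
c8: CDB Add2=-42 | r0:Mul2,r1:-42,r2:7,r3:Mul1
c9: CDB Mul2=21 | r0:21,r1:-42,r2:7,r3:Mul1
c10: - | r0:21,r1:-42,r2:7,r3:Mul1
c11: - | r0:21,r1:-42,r2:7,r3:Mul1
c12: - | r0:21,r1:-42,r2:7,r3:Mul1
c13: - | r0:21,r1:-42,r2:7,r3:Mul1
c14: CDB Mul1=1029 | r0:21,r1:-42,r2:7,r3:1029

STATUS = VALUE 1029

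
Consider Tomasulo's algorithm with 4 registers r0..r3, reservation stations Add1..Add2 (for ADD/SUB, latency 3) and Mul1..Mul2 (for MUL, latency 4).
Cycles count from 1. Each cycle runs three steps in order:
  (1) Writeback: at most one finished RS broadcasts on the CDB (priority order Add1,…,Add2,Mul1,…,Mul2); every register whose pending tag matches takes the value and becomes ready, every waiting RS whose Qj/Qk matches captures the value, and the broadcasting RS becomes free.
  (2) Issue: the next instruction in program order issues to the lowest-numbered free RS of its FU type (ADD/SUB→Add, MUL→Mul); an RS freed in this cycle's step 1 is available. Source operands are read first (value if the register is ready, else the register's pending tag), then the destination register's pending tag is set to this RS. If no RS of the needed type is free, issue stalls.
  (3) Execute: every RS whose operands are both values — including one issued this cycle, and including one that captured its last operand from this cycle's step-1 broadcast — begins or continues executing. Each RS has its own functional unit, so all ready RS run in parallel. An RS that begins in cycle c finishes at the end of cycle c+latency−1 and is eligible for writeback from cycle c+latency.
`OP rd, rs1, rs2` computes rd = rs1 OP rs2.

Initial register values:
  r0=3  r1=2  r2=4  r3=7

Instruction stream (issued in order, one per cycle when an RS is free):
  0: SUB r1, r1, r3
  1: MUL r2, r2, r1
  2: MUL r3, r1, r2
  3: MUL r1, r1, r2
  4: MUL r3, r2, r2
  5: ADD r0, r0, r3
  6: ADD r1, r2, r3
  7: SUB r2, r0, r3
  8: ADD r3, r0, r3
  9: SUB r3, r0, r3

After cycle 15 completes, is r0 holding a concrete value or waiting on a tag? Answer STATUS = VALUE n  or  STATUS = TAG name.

STATUS = TAG Add1

c1: issue SUB r1<-Add1 | r0:3,r1:Add1,r2:4,r3:7
c2: issue MUL r2<-Mul1 | r0:3,r1:Add1,r2:Mul1,r3:7
c3: issue MUL r3<-Mul2 | r0:3,r1:Add1,r2:Mul1,r3:Mul2
c4: CDB Add1=-5; stall | r0:3,r1:-5,r2:Mul1,r3:Mul2
c5: stall | r0:3,r1:-5,r2:Mul1,r3:Mul2
c6: stall | r0:3,r1:-5,r2:Mul1,r3:Mul2
c7: stall | r0:3,r1:-5,r2:Mul1,r3:Mul2
c8: CDB Mul1=-20; issue MUL r1<-Mul1 | r0:3,r1:Mul1,r2:-20,r3:Mul2
c9: stall | r0:3,r1:Mul1,r2:-20,r3:Mul2
c10: stall | r0:3,r1:Mul1,r2:-20,r3:Mul2
c11: stall | r0:3,r1:Mul1,r2:-20,r3:Mul2
c12: CDB Mul1=100; issue MUL r3<-Mul1 | r0:3,r1:100,r2:-20,r3:Mul1
c13: CDB Mul2=100; issue ADD r0<-Add1 | r0:Add1,r1:100,r2:-20,r3:Mul1
c14: issue ADD r1<-Add2 | r0:Add1,r1:Add2,r2:-20,r3:Mul1
c15: stall | r0:Add1,r1:Add2,r2:-20,r3:Mul1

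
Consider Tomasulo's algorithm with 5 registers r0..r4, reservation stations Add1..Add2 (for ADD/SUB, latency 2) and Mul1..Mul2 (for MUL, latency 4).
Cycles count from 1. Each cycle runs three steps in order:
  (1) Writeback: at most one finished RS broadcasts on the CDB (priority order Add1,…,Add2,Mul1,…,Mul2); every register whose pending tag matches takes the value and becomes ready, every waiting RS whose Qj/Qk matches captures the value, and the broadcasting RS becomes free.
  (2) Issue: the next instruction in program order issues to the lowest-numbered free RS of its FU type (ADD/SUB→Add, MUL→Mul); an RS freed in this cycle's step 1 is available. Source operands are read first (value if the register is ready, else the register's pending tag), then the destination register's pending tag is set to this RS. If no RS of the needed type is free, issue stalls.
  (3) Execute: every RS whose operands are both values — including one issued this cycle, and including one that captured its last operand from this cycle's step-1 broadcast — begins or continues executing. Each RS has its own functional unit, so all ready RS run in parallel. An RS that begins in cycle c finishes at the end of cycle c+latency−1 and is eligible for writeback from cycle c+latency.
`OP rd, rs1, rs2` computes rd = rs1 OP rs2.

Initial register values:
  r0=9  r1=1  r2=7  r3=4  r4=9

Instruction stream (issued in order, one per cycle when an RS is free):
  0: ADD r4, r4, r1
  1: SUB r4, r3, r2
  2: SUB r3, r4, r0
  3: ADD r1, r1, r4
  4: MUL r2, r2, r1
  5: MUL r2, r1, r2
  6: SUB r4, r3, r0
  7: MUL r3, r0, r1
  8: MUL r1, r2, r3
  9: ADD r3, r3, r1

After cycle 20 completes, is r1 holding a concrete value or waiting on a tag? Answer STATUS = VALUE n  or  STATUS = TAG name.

c1: issue ADD r4<-Add1 | r0:9,r1:1,r2:7,r3:4,r4:Add1
c2: issue SUB r4<-Add2 | r0:9,r1:1,r2:7,r3:4,r4:Add2
c3: CDB Add1=10; issue SUB r3<-Add1 | r0:9,r1:1,r2:7,r3:Add1,r4:Add2
c4: CDB Add2=-3; issue ADD r1<-Add2 | r0:9,r1:Add2,r2:7,r3:Add1,r4:-3
c5: issue MUL r2<-Mul1 | r0:9,r1:Add2,r2:Mul1,r3:Add1,r4:-3
c6: CDB Add1=-12; issue MUL r2<-Mul2 | r0:9,r1:Add2,r2:Mul2,r3:-12,r4:-3
c7: CDB Add2=-2; issue SUB r4<-Add1 | r0:9,r1:-2,r2:Mul2,r3:-12,r4:Add1
c8: stall | r0:9,r1:-2,r2:Mul2,r3:-12,r4:Add1
c9: CDB Add1=-21; stall | r0:9,r1:-2,r2:Mul2,r3:-12,r4:-21
c10: stall | r0:9,r1:-2,r2:Mul2,r3:-12,r4:-21
c11: CDB Mul1=-14; issue MUL r3<-Mul1 | r0:9,r1:-2,r2:Mul2,r3:Mul1,r4:-21
c12: stall | r0:9,r1:-2,r2:Mul2,r3:Mul1,r4:-21
c13: stall | r0:9,r1:-2,r2:Mul2,r3:Mul1,r4:-21
c14: stall | r0:9,r1:-2,r2:Mul2,r3:Mul1,r4:-21
c15: CDB Mul1=-18; issue MUL r1<-Mul1 | r0:9,r1:Mul1,r2:Mul2,r3:-18,r4:-21
c16: CDB Mul2=28; issue ADD r3<-Add1 | r0:9,r1:Mul1,r2:28,r3:Add1,r4:-21
c17: - | r0:9,r1:Mul1,r2:28,r3:Add1,r4:-21
c18: - | r0:9,r1:Mul1,r2:28,r3:Add1,r4:-21
c19: - | r0:9,r1:Mul1,r2:28,r3:Add1,r4:-21
c20: CDB Mul1=-504 | r0:9,r1:-504,r2:28,r3:Add1,r4:-21

STATUS = VALUE -504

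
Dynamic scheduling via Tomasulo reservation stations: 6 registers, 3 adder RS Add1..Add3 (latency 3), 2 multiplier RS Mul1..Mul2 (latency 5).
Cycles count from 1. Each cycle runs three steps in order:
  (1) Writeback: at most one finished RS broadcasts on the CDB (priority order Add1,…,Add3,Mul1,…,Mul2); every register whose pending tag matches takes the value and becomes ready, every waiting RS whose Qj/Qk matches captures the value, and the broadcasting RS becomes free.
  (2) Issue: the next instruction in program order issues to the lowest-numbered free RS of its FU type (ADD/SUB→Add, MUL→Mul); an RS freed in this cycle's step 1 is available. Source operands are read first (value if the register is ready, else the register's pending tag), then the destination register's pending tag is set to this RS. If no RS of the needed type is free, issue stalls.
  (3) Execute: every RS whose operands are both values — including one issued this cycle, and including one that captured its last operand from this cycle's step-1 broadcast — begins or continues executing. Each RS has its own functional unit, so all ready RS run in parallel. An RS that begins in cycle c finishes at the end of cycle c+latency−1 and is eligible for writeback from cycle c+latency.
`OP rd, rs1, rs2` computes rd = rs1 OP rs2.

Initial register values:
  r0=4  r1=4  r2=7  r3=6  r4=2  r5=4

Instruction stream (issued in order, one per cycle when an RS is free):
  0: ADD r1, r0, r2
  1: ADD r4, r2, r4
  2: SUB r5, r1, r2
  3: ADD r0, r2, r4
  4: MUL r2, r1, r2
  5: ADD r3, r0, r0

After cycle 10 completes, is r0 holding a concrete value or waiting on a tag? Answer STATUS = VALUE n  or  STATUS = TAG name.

STATUS = VALUE 16

c1: issue ADD r1<-Add1 | r0:4,r1:Add1,r2:7,r3:6,r4:2,r5:4
c2: issue ADD r4<-Add2 | r0:4,r1:Add1,r2:7,r3:6,r4:Add2,r5:4
c3: issue SUB r5<-Add3 | r0:4,r1:Add1,r2:7,r3:6,r4:Add2,r5:Add3
c4: CDB Add1=11; issue ADD r0<-Add1 | r0:Add1,r1:11,r2:7,r3:6,r4:Add2,r5:Add3
c5: CDB Add2=9; issue MUL r2<-Mul1 | r0:Add1,r1:11,r2:Mul1,r3:6,r4:9,r5:Add3
c6: issue ADD r3<-Add2 | r0:Add1,r1:11,r2:Mul1,r3:Add2,r4:9,r5:Add3
c7: CDB Add3=4 | r0:Add1,r1:11,r2:Mul1,r3:Add2,r4:9,r5:4
c8: CDB Add1=16 | r0:16,r1:11,r2:Mul1,r3:Add2,r4:9,r5:4
c9: - | r0:16,r1:11,r2:Mul1,r3:Add2,r4:9,r5:4
c10: CDB Mul1=77 | r0:16,r1:11,r2:77,r3:Add2,r4:9,r5:4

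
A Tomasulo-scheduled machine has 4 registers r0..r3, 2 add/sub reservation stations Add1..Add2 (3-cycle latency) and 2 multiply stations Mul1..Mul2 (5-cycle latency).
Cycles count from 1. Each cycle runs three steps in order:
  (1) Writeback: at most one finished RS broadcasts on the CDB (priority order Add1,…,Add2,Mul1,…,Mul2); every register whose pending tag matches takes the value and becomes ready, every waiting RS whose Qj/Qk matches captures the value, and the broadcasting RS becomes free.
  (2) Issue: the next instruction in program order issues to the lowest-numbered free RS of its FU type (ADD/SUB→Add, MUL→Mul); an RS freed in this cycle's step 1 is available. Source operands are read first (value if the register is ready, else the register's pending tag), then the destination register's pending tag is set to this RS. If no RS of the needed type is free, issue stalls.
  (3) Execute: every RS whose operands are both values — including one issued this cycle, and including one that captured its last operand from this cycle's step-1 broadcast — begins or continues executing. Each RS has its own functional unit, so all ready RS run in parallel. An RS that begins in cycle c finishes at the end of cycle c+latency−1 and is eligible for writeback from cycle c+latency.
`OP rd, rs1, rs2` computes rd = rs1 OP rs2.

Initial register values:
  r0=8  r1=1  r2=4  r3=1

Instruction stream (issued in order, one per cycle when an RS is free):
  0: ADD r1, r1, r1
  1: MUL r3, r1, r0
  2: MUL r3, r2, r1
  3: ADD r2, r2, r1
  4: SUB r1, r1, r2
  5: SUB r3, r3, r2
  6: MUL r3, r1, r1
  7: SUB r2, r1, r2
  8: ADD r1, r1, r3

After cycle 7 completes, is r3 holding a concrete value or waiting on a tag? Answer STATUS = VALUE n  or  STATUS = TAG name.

STATUS = TAG Add1

  c1: issue ADD r1<-Add1  regs: r0:8,r1:Add1,r2:4,r3:1
  c2: issue MUL r3<-Mul1  regs: r0:8,r1:Add1,r2:4,r3:Mul1
  c3: issue MUL r3<-Mul2  regs: r0:8,r1:Add1,r2:4,r3:Mul2
  c4: CDB Add1=2; issue ADD r2<-Add1  regs: r0:8,r1:2,r2:Add1,r3:Mul2
  c5: issue SUB r1<-Add2  regs: r0:8,r1:Add2,r2:Add1,r3:Mul2
  c6: stall  regs: r0:8,r1:Add2,r2:Add1,r3:Mul2
  c7: CDB Add1=6; issue SUB r3<-Add1  regs: r0:8,r1:Add2,r2:6,r3:Add1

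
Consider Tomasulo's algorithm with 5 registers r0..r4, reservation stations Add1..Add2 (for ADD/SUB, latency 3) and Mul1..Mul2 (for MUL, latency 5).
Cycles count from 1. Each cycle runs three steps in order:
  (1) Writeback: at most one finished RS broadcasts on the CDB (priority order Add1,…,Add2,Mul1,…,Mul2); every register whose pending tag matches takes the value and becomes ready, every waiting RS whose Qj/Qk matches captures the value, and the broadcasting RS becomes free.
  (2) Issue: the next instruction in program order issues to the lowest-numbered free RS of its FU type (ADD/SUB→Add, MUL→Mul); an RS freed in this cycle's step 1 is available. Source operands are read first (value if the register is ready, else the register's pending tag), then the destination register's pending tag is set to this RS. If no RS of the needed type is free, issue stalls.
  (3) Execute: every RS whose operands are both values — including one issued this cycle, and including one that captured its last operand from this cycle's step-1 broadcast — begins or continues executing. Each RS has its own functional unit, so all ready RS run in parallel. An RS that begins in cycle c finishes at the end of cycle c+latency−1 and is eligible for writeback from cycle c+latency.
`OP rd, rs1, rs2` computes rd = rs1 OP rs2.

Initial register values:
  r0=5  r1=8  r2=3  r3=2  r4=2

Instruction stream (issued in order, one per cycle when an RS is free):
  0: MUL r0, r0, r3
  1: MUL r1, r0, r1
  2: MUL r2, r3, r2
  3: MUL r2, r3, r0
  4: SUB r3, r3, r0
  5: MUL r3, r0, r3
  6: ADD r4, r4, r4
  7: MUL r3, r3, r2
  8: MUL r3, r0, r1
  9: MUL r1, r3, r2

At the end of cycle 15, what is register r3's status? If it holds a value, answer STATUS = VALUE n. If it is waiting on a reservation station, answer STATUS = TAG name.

  c1: issue MUL r0<-Mul1  regs: r0:Mul1,r1:8,r2:3,r3:2,r4:2
  c2: issue MUL r1<-Mul2  regs: r0:Mul1,r1:Mul2,r2:3,r3:2,r4:2
  c3: stall  regs: r0:Mul1,r1:Mul2,r2:3,r3:2,r4:2
  c4: stall  regs: r0:Mul1,r1:Mul2,r2:3,r3:2,r4:2
  c5: stall  regs: r0:Mul1,r1:Mul2,r2:3,r3:2,r4:2
  c6: CDB Mul1=10; issue MUL r2<-Mul1  regs: r0:10,r1:Mul2,r2:Mul1,r3:2,r4:2
  c7: stall  regs: r0:10,r1:Mul2,r2:Mul1,r3:2,r4:2
  c8: stall  regs: r0:10,r1:Mul2,r2:Mul1,r3:2,r4:2
  c9: stall  regs: r0:10,r1:Mul2,r2:Mul1,r3:2,r4:2
  c10: stall  regs: r0:10,r1:Mul2,r2:Mul1,r3:2,r4:2
  c11: CDB Mul1=6; issue MUL r2<-Mul1  regs: r0:10,r1:Mul2,r2:Mul1,r3:2,r4:2
  c12: CDB Mul2=80; issue SUB r3<-Add1  regs: r0:10,r1:80,r2:Mul1,r3:Add1,r4:2
  c13: issue MUL r3<-Mul2  regs: r0:10,r1:80,r2:Mul1,r3:Mul2,r4:2
  c14: issue ADD r4<-Add2  regs: r0:10,r1:80,r2:Mul1,r3:Mul2,r4:Add2
  c15: CDB Add1=-8; stall  regs: r0:10,r1:80,r2:Mul1,r3:Mul2,r4:Add2

STATUS = TAG Mul2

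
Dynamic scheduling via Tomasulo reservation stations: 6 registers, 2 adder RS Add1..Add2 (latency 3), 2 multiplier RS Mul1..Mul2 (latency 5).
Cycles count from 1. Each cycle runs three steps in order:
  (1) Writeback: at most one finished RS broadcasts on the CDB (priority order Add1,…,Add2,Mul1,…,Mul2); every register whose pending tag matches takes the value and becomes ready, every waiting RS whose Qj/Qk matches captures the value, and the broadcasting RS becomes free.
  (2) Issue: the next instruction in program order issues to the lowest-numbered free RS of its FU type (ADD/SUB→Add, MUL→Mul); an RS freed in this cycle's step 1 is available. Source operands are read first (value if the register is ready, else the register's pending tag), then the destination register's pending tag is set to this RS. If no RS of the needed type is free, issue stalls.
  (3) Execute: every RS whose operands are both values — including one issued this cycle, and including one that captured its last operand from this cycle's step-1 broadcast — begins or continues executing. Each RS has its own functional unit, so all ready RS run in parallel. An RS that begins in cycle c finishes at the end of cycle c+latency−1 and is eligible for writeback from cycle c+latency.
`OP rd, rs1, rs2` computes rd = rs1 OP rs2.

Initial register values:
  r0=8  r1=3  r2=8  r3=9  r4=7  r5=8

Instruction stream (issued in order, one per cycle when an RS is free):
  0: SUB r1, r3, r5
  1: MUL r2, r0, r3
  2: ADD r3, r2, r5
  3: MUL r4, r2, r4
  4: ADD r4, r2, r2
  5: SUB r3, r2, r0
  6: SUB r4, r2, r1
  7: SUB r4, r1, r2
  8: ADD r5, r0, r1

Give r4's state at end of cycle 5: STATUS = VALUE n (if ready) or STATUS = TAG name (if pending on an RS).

  c1: issue SUB r1<-Add1  regs: r0:8,r1:Add1,r2:8,r3:9,r4:7,r5:8
  c2: issue MUL r2<-Mul1  regs: r0:8,r1:Add1,r2:Mul1,r3:9,r4:7,r5:8
  c3: issue ADD r3<-Add2  regs: r0:8,r1:Add1,r2:Mul1,r3:Add2,r4:7,r5:8
  c4: CDB Add1=1; issue MUL r4<-Mul2  regs: r0:8,r1:1,r2:Mul1,r3:Add2,r4:Mul2,r5:8
  c5: issue ADD r4<-Add1  regs: r0:8,r1:1,r2:Mul1,r3:Add2,r4:Add1,r5:8

STATUS = TAG Add1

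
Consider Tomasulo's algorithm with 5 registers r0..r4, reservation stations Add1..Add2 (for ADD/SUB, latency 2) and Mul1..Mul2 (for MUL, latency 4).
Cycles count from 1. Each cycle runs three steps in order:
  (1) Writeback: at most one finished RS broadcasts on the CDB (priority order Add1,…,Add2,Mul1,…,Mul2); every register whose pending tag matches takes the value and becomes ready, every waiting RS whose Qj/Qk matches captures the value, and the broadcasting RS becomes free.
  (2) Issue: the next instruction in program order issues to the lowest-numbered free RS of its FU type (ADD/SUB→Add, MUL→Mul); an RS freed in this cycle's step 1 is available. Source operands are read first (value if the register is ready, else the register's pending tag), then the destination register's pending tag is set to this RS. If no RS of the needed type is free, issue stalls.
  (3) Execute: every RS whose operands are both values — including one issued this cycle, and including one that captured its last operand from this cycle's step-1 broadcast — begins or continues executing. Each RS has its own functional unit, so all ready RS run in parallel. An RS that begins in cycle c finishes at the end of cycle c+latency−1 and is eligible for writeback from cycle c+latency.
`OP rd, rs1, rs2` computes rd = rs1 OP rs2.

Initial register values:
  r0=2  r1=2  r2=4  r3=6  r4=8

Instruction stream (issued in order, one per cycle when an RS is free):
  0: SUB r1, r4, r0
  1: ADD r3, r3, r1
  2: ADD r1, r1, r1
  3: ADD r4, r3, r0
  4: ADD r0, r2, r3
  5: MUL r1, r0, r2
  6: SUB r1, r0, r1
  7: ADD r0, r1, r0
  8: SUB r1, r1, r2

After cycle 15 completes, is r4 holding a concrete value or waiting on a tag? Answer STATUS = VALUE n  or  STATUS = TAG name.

STATUS = VALUE 14

c1: issue SUB r1<-Add1 | r0:2,r1:Add1,r2:4,r3:6,r4:8
c2: issue ADD r3<-Add2 | r0:2,r1:Add1,r2:4,r3:Add2,r4:8
c3: CDB Add1=6; issue ADD r1<-Add1 | r0:2,r1:Add1,r2:4,r3:Add2,r4:8
c4: stall | r0:2,r1:Add1,r2:4,r3:Add2,r4:8
c5: CDB Add1=12; issue ADD r4<-Add1 | r0:2,r1:12,r2:4,r3:Add2,r4:Add1
c6: CDB Add2=12; issue ADD r0<-Add2 | r0:Add2,r1:12,r2:4,r3:12,r4:Add1
c7: issue MUL r1<-Mul1 | r0:Add2,r1:Mul1,r2:4,r3:12,r4:Add1
c8: CDB Add1=14; issue SUB r1<-Add1 | r0:Add2,r1:Add1,r2:4,r3:12,r4:14
c9: CDB Add2=16; issue ADD r0<-Add2 | r0:Add2,r1:Add1,r2:4,r3:12,r4:14
c10: stall | r0:Add2,r1:Add1,r2:4,r3:12,r4:14
c11: stall | r0:Add2,r1:Add1,r2:4,r3:12,r4:14
c12: stall | r0:Add2,r1:Add1,r2:4,r3:12,r4:14
c13: CDB Mul1=64; stall | r0:Add2,r1:Add1,r2:4,r3:12,r4:14
c14: stall | r0:Add2,r1:Add1,r2:4,r3:12,r4:14
c15: CDB Add1=-48; issue SUB r1<-Add1 | r0:Add2,r1:Add1,r2:4,r3:12,r4:14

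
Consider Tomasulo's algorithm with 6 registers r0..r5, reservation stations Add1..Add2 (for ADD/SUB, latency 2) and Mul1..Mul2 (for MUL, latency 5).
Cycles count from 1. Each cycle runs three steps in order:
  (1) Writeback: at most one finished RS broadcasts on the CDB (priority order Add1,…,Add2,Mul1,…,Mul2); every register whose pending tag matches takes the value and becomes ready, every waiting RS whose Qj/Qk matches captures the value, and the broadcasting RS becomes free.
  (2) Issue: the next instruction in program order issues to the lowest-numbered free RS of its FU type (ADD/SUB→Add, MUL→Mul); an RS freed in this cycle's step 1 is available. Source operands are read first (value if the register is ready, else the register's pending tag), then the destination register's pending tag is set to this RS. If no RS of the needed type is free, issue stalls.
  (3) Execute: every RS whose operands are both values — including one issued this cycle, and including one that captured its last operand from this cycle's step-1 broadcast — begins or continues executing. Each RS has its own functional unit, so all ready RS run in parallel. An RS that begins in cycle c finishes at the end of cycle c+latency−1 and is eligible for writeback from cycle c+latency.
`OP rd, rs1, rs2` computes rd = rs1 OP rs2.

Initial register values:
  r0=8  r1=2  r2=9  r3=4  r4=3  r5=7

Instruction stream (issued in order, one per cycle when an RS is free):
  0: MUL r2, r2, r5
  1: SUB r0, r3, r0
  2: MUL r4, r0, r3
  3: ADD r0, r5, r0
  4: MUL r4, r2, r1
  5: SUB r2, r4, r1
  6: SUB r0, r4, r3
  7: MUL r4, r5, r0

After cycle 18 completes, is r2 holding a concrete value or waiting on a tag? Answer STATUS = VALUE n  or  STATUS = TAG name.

c1: issue MUL r2<-Mul1 | r0:8,r1:2,r2:Mul1,r3:4,r4:3,r5:7
c2: issue SUB r0<-Add1 | r0:Add1,r1:2,r2:Mul1,r3:4,r4:3,r5:7
c3: issue MUL r4<-Mul2 | r0:Add1,r1:2,r2:Mul1,r3:4,r4:Mul2,r5:7
c4: CDB Add1=-4; issue ADD r0<-Add1 | r0:Add1,r1:2,r2:Mul1,r3:4,r4:Mul2,r5:7
c5: stall | r0:Add1,r1:2,r2:Mul1,r3:4,r4:Mul2,r5:7
c6: CDB Add1=3; stall | r0:3,r1:2,r2:Mul1,r3:4,r4:Mul2,r5:7
c7: CDB Mul1=63; issue MUL r4<-Mul1 | r0:3,r1:2,r2:63,r3:4,r4:Mul1,r5:7
c8: issue SUB r2<-Add1 | r0:3,r1:2,r2:Add1,r3:4,r4:Mul1,r5:7
c9: CDB Mul2=-16; issue SUB r0<-Add2 | r0:Add2,r1:2,r2:Add1,r3:4,r4:Mul1,r5:7
c10: issue MUL r4<-Mul2 | r0:Add2,r1:2,r2:Add1,r3:4,r4:Mul2,r5:7
c11: - | r0:Add2,r1:2,r2:Add1,r3:4,r4:Mul2,r5:7
c12: CDB Mul1=126 | r0:Add2,r1:2,r2:Add1,r3:4,r4:Mul2,r5:7
c13: - | r0:Add2,r1:2,r2:Add1,r3:4,r4:Mul2,r5:7
c14: CDB Add1=124 | r0:Add2,r1:2,r2:124,r3:4,r4:Mul2,r5:7
c15: CDB Add2=122 | r0:122,r1:2,r2:124,r3:4,r4:Mul2,r5:7
c16: - | r0:122,r1:2,r2:124,r3:4,r4:Mul2,r5:7
c17: - | r0:122,r1:2,r2:124,r3:4,r4:Mul2,r5:7
c18: - | r0:122,r1:2,r2:124,r3:4,r4:Mul2,r5:7

STATUS = VALUE 124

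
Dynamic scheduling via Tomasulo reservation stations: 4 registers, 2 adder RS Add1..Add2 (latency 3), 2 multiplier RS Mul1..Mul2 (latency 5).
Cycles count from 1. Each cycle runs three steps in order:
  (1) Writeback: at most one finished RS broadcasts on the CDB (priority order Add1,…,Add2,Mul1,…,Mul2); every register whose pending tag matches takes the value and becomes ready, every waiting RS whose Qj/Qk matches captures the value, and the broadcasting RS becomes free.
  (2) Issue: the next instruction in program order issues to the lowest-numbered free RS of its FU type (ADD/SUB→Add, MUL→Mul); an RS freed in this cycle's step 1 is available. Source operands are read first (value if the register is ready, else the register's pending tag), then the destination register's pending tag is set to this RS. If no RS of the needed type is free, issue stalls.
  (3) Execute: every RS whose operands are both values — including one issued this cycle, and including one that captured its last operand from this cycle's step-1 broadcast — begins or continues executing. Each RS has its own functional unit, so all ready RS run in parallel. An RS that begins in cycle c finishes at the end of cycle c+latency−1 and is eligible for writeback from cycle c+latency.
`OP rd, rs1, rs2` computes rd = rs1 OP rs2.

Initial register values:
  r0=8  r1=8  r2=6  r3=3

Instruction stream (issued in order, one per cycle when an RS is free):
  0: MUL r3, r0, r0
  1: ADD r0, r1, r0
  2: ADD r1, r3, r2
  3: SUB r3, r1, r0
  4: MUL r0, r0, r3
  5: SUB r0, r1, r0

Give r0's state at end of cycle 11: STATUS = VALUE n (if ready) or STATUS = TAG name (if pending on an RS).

c1: issue MUL r3<-Mul1 | r0:8,r1:8,r2:6,r3:Mul1
c2: issue ADD r0<-Add1 | r0:Add1,r1:8,r2:6,r3:Mul1
c3: issue ADD r1<-Add2 | r0:Add1,r1:Add2,r2:6,r3:Mul1
c4: stall | r0:Add1,r1:Add2,r2:6,r3:Mul1
c5: CDB Add1=16; issue SUB r3<-Add1 | r0:16,r1:Add2,r2:6,r3:Add1
c6: CDB Mul1=64; issue MUL r0<-Mul1 | r0:Mul1,r1:Add2,r2:6,r3:Add1
c7: stall | r0:Mul1,r1:Add2,r2:6,r3:Add1
c8: stall | r0:Mul1,r1:Add2,r2:6,r3:Add1
c9: CDB Add2=70; issue SUB r0<-Add2 | r0:Add2,r1:70,r2:6,r3:Add1
c10: - | r0:Add2,r1:70,r2:6,r3:Add1
c11: - | r0:Add2,r1:70,r2:6,r3:Add1

STATUS = TAG Add2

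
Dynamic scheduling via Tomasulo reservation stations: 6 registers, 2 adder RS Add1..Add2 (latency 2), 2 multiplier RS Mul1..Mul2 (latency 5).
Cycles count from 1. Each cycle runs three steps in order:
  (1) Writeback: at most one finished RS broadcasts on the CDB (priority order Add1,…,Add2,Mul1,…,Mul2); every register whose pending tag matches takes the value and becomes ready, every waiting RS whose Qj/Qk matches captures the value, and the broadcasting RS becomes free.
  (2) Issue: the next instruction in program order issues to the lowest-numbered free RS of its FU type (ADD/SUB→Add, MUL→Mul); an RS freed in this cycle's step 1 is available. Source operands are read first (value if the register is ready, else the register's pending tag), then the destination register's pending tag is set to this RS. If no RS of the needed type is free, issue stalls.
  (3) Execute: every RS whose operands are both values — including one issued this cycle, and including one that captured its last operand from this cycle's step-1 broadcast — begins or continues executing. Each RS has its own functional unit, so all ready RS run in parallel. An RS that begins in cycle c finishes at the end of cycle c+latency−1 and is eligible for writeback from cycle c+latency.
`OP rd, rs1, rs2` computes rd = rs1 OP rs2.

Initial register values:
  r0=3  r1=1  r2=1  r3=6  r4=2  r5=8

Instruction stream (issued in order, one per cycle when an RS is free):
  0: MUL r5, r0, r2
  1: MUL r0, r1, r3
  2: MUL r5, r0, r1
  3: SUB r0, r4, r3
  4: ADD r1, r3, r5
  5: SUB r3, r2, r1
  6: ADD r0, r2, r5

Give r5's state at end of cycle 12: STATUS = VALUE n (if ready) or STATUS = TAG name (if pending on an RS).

STATUS = VALUE 6

c1: issue MUL r5<-Mul1 | r0:3,r1:1,r2:1,r3:6,r4:2,r5:Mul1
c2: issue MUL r0<-Mul2 | r0:Mul2,r1:1,r2:1,r3:6,r4:2,r5:Mul1
c3: stall | r0:Mul2,r1:1,r2:1,r3:6,r4:2,r5:Mul1
c4: stall | r0:Mul2,r1:1,r2:1,r3:6,r4:2,r5:Mul1
c5: stall | r0:Mul2,r1:1,r2:1,r3:6,r4:2,r5:Mul1
c6: CDB Mul1=3; issue MUL r5<-Mul1 | r0:Mul2,r1:1,r2:1,r3:6,r4:2,r5:Mul1
c7: CDB Mul2=6; issue SUB r0<-Add1 | r0:Add1,r1:1,r2:1,r3:6,r4:2,r5:Mul1
c8: issue ADD r1<-Add2 | r0:Add1,r1:Add2,r2:1,r3:6,r4:2,r5:Mul1
c9: CDB Add1=-4; issue SUB r3<-Add1 | r0:-4,r1:Add2,r2:1,r3:Add1,r4:2,r5:Mul1
c10: stall | r0:-4,r1:Add2,r2:1,r3:Add1,r4:2,r5:Mul1
c11: stall | r0:-4,r1:Add2,r2:1,r3:Add1,r4:2,r5:Mul1
c12: CDB Mul1=6; stall | r0:-4,r1:Add2,r2:1,r3:Add1,r4:2,r5:6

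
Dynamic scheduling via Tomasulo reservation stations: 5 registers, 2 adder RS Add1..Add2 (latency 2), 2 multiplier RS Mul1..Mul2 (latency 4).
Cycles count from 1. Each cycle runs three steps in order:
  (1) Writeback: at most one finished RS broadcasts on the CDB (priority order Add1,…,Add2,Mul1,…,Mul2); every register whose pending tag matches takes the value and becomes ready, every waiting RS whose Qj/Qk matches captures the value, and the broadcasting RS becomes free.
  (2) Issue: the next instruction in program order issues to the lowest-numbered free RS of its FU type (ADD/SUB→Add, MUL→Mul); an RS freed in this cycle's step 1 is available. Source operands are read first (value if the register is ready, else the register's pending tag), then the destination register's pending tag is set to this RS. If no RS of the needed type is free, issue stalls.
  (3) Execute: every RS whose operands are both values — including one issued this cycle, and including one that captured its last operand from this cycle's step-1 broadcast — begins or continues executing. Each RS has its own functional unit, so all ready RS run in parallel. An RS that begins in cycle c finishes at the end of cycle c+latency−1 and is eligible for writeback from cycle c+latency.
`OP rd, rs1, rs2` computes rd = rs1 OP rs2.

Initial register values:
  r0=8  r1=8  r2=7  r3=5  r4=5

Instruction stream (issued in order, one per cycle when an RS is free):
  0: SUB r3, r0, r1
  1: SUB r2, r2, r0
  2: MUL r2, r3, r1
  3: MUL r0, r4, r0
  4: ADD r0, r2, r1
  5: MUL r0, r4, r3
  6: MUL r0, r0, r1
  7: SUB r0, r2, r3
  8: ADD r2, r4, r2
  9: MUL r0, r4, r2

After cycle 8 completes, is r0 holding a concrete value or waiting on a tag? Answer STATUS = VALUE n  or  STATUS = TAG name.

STATUS = TAG Mul2

cycle 1: issue SUB r3<-Add1 // r0:8,r1:8,r2:7,r3:Add1,r4:5
cycle 2: issue SUB r2<-Add2 // r0:8,r1:8,r2:Add2,r3:Add1,r4:5
cycle 3: CDB Add1=0; issue MUL r2<-Mul1 // r0:8,r1:8,r2:Mul1,r3:0,r4:5
cycle 4: CDB Add2=-1; issue MUL r0<-Mul2 // r0:Mul2,r1:8,r2:Mul1,r3:0,r4:5
cycle 5: issue ADD r0<-Add1 // r0:Add1,r1:8,r2:Mul1,r3:0,r4:5
cycle 6: stall // r0:Add1,r1:8,r2:Mul1,r3:0,r4:5
cycle 7: CDB Mul1=0; issue MUL r0<-Mul1 // r0:Mul1,r1:8,r2:0,r3:0,r4:5
cycle 8: CDB Mul2=40; issue MUL r0<-Mul2 // r0:Mul2,r1:8,r2:0,r3:0,r4:5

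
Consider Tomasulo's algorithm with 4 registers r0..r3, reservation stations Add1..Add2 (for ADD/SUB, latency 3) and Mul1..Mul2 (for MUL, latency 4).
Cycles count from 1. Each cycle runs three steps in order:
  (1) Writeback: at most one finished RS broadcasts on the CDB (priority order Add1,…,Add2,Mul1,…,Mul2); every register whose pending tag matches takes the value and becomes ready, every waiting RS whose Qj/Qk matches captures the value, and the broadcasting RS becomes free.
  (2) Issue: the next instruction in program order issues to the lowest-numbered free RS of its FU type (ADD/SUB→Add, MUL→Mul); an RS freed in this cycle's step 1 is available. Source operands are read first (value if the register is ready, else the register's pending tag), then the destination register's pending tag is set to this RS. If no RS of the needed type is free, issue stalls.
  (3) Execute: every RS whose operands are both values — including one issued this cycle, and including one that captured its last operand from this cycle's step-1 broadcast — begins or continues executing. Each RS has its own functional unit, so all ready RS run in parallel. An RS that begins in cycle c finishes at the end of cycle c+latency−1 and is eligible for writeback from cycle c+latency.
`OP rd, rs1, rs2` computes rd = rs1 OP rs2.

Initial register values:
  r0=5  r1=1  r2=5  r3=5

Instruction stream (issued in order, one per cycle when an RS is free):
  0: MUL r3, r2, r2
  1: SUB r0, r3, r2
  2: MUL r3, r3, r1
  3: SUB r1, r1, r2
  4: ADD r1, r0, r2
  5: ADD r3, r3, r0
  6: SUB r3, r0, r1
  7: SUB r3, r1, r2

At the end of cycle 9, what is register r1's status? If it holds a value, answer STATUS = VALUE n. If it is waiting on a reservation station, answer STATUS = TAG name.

STATUS = TAG Add2

c1: issue MUL r3<-Mul1 | r0:5,r1:1,r2:5,r3:Mul1
c2: issue SUB r0<-Add1 | r0:Add1,r1:1,r2:5,r3:Mul1
c3: issue MUL r3<-Mul2 | r0:Add1,r1:1,r2:5,r3:Mul2
c4: issue SUB r1<-Add2 | r0:Add1,r1:Add2,r2:5,r3:Mul2
c5: CDB Mul1=25; stall | r0:Add1,r1:Add2,r2:5,r3:Mul2
c6: stall | r0:Add1,r1:Add2,r2:5,r3:Mul2
c7: CDB Add2=-4; issue ADD r1<-Add2 | r0:Add1,r1:Add2,r2:5,r3:Mul2
c8: CDB Add1=20; issue ADD r3<-Add1 | r0:20,r1:Add2,r2:5,r3:Add1
c9: CDB Mul2=25; stall | r0:20,r1:Add2,r2:5,r3:Add1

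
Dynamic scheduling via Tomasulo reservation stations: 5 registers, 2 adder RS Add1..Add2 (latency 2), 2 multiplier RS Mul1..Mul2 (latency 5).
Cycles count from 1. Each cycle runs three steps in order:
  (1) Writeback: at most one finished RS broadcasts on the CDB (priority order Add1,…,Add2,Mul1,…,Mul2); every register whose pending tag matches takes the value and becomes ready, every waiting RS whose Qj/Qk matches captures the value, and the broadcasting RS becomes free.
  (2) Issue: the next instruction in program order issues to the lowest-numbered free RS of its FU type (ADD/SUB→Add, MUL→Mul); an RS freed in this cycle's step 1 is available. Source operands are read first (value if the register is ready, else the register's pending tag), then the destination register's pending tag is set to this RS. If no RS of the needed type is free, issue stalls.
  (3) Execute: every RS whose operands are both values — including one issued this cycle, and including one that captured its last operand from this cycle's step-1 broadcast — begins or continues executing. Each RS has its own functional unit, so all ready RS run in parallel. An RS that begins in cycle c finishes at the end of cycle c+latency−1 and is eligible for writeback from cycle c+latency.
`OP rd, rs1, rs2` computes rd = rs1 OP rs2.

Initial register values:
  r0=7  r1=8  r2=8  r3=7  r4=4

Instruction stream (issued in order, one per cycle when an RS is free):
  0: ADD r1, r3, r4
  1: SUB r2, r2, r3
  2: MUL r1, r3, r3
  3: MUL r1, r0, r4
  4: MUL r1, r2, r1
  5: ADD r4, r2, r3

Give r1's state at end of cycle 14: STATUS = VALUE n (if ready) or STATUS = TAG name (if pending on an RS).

STATUS = VALUE 28

c1: issue ADD r1<-Add1 | r0:7,r1:Add1,r2:8,r3:7,r4:4
c2: issue SUB r2<-Add2 | r0:7,r1:Add1,r2:Add2,r3:7,r4:4
c3: CDB Add1=11; issue MUL r1<-Mul1 | r0:7,r1:Mul1,r2:Add2,r3:7,r4:4
c4: CDB Add2=1; issue MUL r1<-Mul2 | r0:7,r1:Mul2,r2:1,r3:7,r4:4
c5: stall | r0:7,r1:Mul2,r2:1,r3:7,r4:4
c6: stall | r0:7,r1:Mul2,r2:1,r3:7,r4:4
c7: stall | r0:7,r1:Mul2,r2:1,r3:7,r4:4
c8: CDB Mul1=49; issue MUL r1<-Mul1 | r0:7,r1:Mul1,r2:1,r3:7,r4:4
c9: CDB Mul2=28; issue ADD r4<-Add1 | r0:7,r1:Mul1,r2:1,r3:7,r4:Add1
c10: - | r0:7,r1:Mul1,r2:1,r3:7,r4:Add1
c11: CDB Add1=8 | r0:7,r1:Mul1,r2:1,r3:7,r4:8
c12: - | r0:7,r1:Mul1,r2:1,r3:7,r4:8
c13: - | r0:7,r1:Mul1,r2:1,r3:7,r4:8
c14: CDB Mul1=28 | r0:7,r1:28,r2:1,r3:7,r4:8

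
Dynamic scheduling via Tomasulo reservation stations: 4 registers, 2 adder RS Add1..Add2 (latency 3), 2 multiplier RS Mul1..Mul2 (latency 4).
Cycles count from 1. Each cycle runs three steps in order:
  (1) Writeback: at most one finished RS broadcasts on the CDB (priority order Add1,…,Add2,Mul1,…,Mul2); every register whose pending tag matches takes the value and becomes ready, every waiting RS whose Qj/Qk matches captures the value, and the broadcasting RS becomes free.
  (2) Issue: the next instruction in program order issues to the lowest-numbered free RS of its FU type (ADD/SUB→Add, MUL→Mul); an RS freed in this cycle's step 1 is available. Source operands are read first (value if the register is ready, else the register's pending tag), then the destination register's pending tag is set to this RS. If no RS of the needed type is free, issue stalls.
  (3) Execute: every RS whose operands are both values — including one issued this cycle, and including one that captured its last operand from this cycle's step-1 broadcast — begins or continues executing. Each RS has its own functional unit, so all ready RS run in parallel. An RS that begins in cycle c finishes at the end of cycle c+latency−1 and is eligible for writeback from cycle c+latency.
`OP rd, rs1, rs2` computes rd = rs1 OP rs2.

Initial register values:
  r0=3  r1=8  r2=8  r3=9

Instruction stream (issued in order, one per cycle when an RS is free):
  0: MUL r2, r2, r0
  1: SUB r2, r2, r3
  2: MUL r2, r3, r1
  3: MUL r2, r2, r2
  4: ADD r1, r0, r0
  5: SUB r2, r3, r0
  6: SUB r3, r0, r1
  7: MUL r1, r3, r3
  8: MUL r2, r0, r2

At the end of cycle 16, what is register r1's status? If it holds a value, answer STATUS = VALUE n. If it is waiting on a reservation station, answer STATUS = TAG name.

STATUS = VALUE 9

  c1: issue MUL r2<-Mul1  regs: r0:3,r1:8,r2:Mul1,r3:9
  c2: issue SUB r2<-Add1  regs: r0:3,r1:8,r2:Add1,r3:9
  c3: issue MUL r2<-Mul2  regs: r0:3,r1:8,r2:Mul2,r3:9
  c4: stall  regs: r0:3,r1:8,r2:Mul2,r3:9
  c5: CDB Mul1=24; issue MUL r2<-Mul1  regs: r0:3,r1:8,r2:Mul1,r3:9
  c6: issue ADD r1<-Add2  regs: r0:3,r1:Add2,r2:Mul1,r3:9
  c7: CDB Mul2=72; stall  regs: r0:3,r1:Add2,r2:Mul1,r3:9
  c8: CDB Add1=15; issue SUB r2<-Add1  regs: r0:3,r1:Add2,r2:Add1,r3:9
  c9: CDB Add2=6; issue SUB r3<-Add2  regs: r0:3,r1:6,r2:Add1,r3:Add2
  c10: issue MUL r1<-Mul2  regs: r0:3,r1:Mul2,r2:Add1,r3:Add2
  c11: CDB Add1=6; stall  regs: r0:3,r1:Mul2,r2:6,r3:Add2
  c12: CDB Add2=-3; stall  regs: r0:3,r1:Mul2,r2:6,r3:-3
  c13: CDB Mul1=5184; issue MUL r2<-Mul1  regs: r0:3,r1:Mul2,r2:Mul1,r3:-3
  c14: -  regs: r0:3,r1:Mul2,r2:Mul1,r3:-3
  c15: -  regs: r0:3,r1:Mul2,r2:Mul1,r3:-3
  c16: CDB Mul2=9  regs: r0:3,r1:9,r2:Mul1,r3:-3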